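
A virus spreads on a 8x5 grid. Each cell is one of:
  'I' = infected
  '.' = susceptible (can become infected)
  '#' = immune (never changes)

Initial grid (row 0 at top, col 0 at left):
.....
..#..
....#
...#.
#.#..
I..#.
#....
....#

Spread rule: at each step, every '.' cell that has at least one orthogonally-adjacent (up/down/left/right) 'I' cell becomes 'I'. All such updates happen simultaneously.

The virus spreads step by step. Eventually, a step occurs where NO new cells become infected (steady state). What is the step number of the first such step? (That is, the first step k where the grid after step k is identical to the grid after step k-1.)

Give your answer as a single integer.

Answer: 10

Derivation:
Step 0 (initial): 1 infected
Step 1: +1 new -> 2 infected
Step 2: +3 new -> 5 infected
Step 3: +3 new -> 8 infected
Step 4: +6 new -> 14 infected
Step 5: +5 new -> 19 infected
Step 6: +4 new -> 23 infected
Step 7: +4 new -> 27 infected
Step 8: +4 new -> 31 infected
Step 9: +1 new -> 32 infected
Step 10: +0 new -> 32 infected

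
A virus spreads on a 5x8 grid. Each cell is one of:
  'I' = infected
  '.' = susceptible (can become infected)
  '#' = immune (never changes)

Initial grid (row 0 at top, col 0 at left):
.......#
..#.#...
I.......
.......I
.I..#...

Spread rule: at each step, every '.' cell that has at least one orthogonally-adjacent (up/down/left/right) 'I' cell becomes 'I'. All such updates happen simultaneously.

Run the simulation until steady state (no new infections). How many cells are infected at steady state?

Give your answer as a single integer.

Step 0 (initial): 3 infected
Step 1: +9 new -> 12 infected
Step 2: +9 new -> 21 infected
Step 3: +7 new -> 28 infected
Step 4: +5 new -> 33 infected
Step 5: +2 new -> 35 infected
Step 6: +1 new -> 36 infected
Step 7: +0 new -> 36 infected

Answer: 36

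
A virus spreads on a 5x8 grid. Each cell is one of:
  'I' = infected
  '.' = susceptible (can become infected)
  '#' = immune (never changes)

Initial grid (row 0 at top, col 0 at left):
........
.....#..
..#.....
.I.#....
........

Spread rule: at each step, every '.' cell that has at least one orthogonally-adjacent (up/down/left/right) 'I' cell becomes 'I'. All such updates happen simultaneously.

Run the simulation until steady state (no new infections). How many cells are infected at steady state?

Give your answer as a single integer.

Step 0 (initial): 1 infected
Step 1: +4 new -> 5 infected
Step 2: +4 new -> 9 infected
Step 3: +4 new -> 13 infected
Step 4: +4 new -> 17 infected
Step 5: +5 new -> 22 infected
Step 6: +4 new -> 26 infected
Step 7: +4 new -> 30 infected
Step 8: +3 new -> 33 infected
Step 9: +3 new -> 36 infected
Step 10: +1 new -> 37 infected
Step 11: +0 new -> 37 infected

Answer: 37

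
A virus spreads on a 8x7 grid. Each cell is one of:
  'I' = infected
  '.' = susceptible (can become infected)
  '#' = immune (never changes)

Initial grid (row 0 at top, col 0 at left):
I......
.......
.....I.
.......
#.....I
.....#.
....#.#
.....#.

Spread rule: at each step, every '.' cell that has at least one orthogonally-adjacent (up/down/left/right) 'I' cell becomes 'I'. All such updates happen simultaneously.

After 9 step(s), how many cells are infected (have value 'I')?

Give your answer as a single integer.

Answer: 49

Derivation:
Step 0 (initial): 3 infected
Step 1: +9 new -> 12 infected
Step 2: +9 new -> 21 infected
Step 3: +11 new -> 32 infected
Step 4: +4 new -> 36 infected
Step 5: +3 new -> 39 infected
Step 6: +3 new -> 42 infected
Step 7: +4 new -> 46 infected
Step 8: +2 new -> 48 infected
Step 9: +1 new -> 49 infected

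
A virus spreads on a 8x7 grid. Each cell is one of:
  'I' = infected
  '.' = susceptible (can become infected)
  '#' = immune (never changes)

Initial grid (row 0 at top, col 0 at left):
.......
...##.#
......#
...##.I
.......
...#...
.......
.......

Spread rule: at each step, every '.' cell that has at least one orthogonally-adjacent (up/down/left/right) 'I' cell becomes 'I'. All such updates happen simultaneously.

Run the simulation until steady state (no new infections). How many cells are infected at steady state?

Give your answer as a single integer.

Step 0 (initial): 1 infected
Step 1: +2 new -> 3 infected
Step 2: +3 new -> 6 infected
Step 3: +5 new -> 11 infected
Step 4: +6 new -> 17 infected
Step 5: +6 new -> 23 infected
Step 6: +8 new -> 31 infected
Step 7: +8 new -> 39 infected
Step 8: +6 new -> 45 infected
Step 9: +3 new -> 48 infected
Step 10: +1 new -> 49 infected
Step 11: +0 new -> 49 infected

Answer: 49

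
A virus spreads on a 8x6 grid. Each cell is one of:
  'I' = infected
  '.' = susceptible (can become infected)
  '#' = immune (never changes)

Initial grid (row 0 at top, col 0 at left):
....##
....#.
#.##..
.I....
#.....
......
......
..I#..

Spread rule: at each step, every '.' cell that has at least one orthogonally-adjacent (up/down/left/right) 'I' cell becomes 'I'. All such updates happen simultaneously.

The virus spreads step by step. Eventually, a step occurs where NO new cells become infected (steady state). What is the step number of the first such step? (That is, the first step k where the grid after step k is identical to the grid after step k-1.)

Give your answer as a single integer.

Answer: 7

Derivation:
Step 0 (initial): 2 infected
Step 1: +6 new -> 8 infected
Step 2: +8 new -> 16 infected
Step 3: +9 new -> 25 infected
Step 4: +9 new -> 34 infected
Step 5: +5 new -> 39 infected
Step 6: +1 new -> 40 infected
Step 7: +0 new -> 40 infected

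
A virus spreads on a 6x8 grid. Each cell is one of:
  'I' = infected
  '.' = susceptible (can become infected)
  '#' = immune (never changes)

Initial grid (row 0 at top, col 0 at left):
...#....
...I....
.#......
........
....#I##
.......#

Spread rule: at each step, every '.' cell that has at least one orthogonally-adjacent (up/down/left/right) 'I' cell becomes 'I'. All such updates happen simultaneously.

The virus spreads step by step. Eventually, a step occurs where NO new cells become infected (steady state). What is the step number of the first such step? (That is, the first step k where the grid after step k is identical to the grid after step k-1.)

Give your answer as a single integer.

Step 0 (initial): 2 infected
Step 1: +5 new -> 7 infected
Step 2: +12 new -> 19 infected
Step 3: +9 new -> 28 infected
Step 4: +8 new -> 36 infected
Step 5: +4 new -> 40 infected
Step 6: +2 new -> 42 infected
Step 7: +0 new -> 42 infected

Answer: 7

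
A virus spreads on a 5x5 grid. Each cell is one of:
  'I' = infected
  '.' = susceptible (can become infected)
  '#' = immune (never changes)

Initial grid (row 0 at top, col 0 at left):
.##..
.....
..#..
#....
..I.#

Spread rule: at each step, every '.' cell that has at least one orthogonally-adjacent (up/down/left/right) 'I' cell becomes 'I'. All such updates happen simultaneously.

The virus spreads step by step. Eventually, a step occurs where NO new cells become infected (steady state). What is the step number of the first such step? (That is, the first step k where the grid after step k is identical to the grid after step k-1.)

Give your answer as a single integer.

Answer: 7

Derivation:
Step 0 (initial): 1 infected
Step 1: +3 new -> 4 infected
Step 2: +3 new -> 7 infected
Step 3: +3 new -> 10 infected
Step 4: +4 new -> 14 infected
Step 5: +4 new -> 18 infected
Step 6: +2 new -> 20 infected
Step 7: +0 new -> 20 infected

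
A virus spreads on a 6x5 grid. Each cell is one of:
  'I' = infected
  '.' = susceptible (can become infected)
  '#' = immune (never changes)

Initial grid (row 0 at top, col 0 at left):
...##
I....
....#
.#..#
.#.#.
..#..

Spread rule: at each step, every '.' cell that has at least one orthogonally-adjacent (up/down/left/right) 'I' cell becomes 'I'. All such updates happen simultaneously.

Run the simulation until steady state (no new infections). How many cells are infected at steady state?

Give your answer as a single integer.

Answer: 19

Derivation:
Step 0 (initial): 1 infected
Step 1: +3 new -> 4 infected
Step 2: +4 new -> 8 infected
Step 3: +4 new -> 12 infected
Step 4: +4 new -> 16 infected
Step 5: +3 new -> 19 infected
Step 6: +0 new -> 19 infected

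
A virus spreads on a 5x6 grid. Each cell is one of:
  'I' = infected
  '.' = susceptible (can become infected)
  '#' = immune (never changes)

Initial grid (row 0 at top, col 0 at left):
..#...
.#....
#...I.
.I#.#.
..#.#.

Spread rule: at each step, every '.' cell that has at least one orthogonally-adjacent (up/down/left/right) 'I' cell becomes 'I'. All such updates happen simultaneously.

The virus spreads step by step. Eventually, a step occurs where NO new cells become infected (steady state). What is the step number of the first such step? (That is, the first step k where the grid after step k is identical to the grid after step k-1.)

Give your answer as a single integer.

Answer: 4

Derivation:
Step 0 (initial): 2 infected
Step 1: +6 new -> 8 infected
Step 2: +7 new -> 15 infected
Step 3: +5 new -> 20 infected
Step 4: +0 new -> 20 infected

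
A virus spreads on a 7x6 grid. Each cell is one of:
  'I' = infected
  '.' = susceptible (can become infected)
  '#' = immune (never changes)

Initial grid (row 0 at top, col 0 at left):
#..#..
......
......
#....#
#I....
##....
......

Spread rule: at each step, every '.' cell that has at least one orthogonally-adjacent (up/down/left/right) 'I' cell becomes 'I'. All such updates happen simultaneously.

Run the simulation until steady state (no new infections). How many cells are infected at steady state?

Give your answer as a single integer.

Answer: 35

Derivation:
Step 0 (initial): 1 infected
Step 1: +2 new -> 3 infected
Step 2: +4 new -> 7 infected
Step 3: +7 new -> 14 infected
Step 4: +9 new -> 23 infected
Step 5: +6 new -> 29 infected
Step 6: +3 new -> 32 infected
Step 7: +2 new -> 34 infected
Step 8: +1 new -> 35 infected
Step 9: +0 new -> 35 infected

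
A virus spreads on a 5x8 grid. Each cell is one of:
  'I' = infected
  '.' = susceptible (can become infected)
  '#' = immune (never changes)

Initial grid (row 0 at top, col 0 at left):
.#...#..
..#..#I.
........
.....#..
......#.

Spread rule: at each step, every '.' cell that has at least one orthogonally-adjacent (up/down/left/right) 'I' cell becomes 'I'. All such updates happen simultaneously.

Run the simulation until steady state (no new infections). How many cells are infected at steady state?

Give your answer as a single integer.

Step 0 (initial): 1 infected
Step 1: +3 new -> 4 infected
Step 2: +4 new -> 8 infected
Step 3: +2 new -> 10 infected
Step 4: +4 new -> 14 infected
Step 5: +5 new -> 19 infected
Step 6: +5 new -> 24 infected
Step 7: +5 new -> 29 infected
Step 8: +3 new -> 32 infected
Step 9: +2 new -> 34 infected
Step 10: +0 new -> 34 infected

Answer: 34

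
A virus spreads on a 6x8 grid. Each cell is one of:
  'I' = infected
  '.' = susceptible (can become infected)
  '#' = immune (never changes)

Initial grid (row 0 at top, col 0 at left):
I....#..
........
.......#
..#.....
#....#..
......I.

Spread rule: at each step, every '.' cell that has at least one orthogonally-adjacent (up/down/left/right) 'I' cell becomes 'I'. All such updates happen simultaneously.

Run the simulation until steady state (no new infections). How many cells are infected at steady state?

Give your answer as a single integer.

Answer: 43

Derivation:
Step 0 (initial): 2 infected
Step 1: +5 new -> 7 infected
Step 2: +6 new -> 13 infected
Step 3: +9 new -> 22 infected
Step 4: +9 new -> 31 infected
Step 5: +10 new -> 41 infected
Step 6: +2 new -> 43 infected
Step 7: +0 new -> 43 infected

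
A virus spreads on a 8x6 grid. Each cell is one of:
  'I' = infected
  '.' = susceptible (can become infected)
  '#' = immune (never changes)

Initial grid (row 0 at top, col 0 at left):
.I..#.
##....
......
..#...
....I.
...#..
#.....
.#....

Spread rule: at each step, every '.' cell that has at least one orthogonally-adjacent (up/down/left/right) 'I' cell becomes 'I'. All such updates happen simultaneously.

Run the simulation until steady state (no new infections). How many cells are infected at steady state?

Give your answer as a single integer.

Step 0 (initial): 2 infected
Step 1: +6 new -> 8 infected
Step 2: +8 new -> 16 infected
Step 3: +10 new -> 26 infected
Step 4: +8 new -> 34 infected
Step 5: +6 new -> 40 infected
Step 6: +0 new -> 40 infected

Answer: 40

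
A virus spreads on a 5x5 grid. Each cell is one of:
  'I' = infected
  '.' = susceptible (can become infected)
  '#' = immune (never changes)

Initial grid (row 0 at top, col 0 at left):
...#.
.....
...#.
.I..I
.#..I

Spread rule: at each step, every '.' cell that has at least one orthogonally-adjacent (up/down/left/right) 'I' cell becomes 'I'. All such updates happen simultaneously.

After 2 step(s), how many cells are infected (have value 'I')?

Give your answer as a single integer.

Step 0 (initial): 3 infected
Step 1: +6 new -> 9 infected
Step 2: +6 new -> 15 infected

Answer: 15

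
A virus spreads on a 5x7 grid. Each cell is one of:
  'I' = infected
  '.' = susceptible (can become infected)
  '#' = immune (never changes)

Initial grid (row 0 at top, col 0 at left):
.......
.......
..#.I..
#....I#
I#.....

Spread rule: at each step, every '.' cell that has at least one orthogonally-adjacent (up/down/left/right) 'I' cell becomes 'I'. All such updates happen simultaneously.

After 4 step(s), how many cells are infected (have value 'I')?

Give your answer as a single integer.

Step 0 (initial): 3 infected
Step 1: +5 new -> 8 infected
Step 2: +7 new -> 15 infected
Step 3: +6 new -> 21 infected
Step 4: +5 new -> 26 infected

Answer: 26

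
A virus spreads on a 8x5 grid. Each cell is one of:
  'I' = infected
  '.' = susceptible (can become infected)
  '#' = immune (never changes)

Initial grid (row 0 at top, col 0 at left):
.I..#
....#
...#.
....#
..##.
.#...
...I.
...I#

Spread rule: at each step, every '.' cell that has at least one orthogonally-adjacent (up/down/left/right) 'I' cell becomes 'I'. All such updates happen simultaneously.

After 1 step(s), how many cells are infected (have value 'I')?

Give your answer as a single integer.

Step 0 (initial): 3 infected
Step 1: +7 new -> 10 infected

Answer: 10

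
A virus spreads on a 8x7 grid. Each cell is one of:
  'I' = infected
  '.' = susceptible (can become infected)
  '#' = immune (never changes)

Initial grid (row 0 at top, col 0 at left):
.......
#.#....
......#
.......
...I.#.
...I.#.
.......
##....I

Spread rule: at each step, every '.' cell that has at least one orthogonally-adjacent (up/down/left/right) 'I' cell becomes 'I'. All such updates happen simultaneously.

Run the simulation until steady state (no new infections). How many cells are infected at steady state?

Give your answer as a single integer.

Step 0 (initial): 3 infected
Step 1: +8 new -> 11 infected
Step 2: +11 new -> 22 infected
Step 3: +10 new -> 32 infected
Step 4: +7 new -> 39 infected
Step 5: +5 new -> 44 infected
Step 6: +3 new -> 47 infected
Step 7: +2 new -> 49 infected
Step 8: +0 new -> 49 infected

Answer: 49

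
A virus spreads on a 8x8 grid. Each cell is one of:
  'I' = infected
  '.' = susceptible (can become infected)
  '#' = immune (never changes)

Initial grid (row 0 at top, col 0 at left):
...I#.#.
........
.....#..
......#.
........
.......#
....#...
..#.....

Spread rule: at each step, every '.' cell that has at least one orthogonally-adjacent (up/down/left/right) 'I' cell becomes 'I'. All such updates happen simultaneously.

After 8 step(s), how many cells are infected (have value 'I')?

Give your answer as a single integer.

Answer: 49

Derivation:
Step 0 (initial): 1 infected
Step 1: +2 new -> 3 infected
Step 2: +4 new -> 7 infected
Step 3: +6 new -> 13 infected
Step 4: +7 new -> 20 infected
Step 5: +8 new -> 28 infected
Step 6: +8 new -> 36 infected
Step 7: +7 new -> 43 infected
Step 8: +6 new -> 49 infected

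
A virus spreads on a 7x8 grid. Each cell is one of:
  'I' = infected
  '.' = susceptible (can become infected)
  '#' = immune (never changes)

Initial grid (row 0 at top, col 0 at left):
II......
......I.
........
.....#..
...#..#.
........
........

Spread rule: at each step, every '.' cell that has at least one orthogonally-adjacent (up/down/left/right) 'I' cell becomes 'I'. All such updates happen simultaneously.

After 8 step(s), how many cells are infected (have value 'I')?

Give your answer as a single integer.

Step 0 (initial): 3 infected
Step 1: +7 new -> 10 infected
Step 2: +10 new -> 20 infected
Step 3: +7 new -> 27 infected
Step 4: +6 new -> 33 infected
Step 5: +6 new -> 39 infected
Step 6: +7 new -> 46 infected
Step 7: +5 new -> 51 infected
Step 8: +2 new -> 53 infected

Answer: 53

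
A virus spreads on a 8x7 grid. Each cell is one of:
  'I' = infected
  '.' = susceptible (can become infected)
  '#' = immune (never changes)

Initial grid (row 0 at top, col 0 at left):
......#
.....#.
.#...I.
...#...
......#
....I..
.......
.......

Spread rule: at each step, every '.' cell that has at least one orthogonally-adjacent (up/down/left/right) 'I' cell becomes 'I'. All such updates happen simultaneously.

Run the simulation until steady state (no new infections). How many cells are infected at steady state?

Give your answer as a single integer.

Step 0 (initial): 2 infected
Step 1: +7 new -> 9 infected
Step 2: +12 new -> 21 infected
Step 3: +9 new -> 30 infected
Step 4: +9 new -> 39 infected
Step 5: +6 new -> 45 infected
Step 6: +4 new -> 49 infected
Step 7: +2 new -> 51 infected
Step 8: +0 new -> 51 infected

Answer: 51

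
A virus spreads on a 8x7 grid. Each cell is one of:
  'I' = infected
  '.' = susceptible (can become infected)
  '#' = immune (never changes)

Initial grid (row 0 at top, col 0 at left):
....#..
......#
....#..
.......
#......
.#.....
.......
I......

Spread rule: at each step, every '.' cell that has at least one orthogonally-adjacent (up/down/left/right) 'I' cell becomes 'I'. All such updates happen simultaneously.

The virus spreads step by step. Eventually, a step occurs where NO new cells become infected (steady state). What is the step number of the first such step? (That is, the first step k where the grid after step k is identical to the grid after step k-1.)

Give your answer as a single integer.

Step 0 (initial): 1 infected
Step 1: +2 new -> 3 infected
Step 2: +3 new -> 6 infected
Step 3: +2 new -> 8 infected
Step 4: +3 new -> 11 infected
Step 5: +4 new -> 15 infected
Step 6: +6 new -> 21 infected
Step 7: +6 new -> 27 infected
Step 8: +7 new -> 34 infected
Step 9: +6 new -> 40 infected
Step 10: +6 new -> 46 infected
Step 11: +3 new -> 49 infected
Step 12: +1 new -> 50 infected
Step 13: +1 new -> 51 infected
Step 14: +0 new -> 51 infected

Answer: 14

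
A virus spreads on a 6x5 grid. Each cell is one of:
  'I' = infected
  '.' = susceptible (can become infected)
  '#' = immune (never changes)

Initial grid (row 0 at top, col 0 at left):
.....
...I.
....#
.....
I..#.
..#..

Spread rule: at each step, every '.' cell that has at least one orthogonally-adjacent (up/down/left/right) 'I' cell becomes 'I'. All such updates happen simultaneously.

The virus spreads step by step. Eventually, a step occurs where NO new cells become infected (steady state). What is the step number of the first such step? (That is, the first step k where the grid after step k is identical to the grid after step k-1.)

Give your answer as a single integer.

Step 0 (initial): 2 infected
Step 1: +7 new -> 9 infected
Step 2: +9 new -> 18 infected
Step 3: +5 new -> 23 infected
Step 4: +2 new -> 25 infected
Step 5: +1 new -> 26 infected
Step 6: +1 new -> 27 infected
Step 7: +0 new -> 27 infected

Answer: 7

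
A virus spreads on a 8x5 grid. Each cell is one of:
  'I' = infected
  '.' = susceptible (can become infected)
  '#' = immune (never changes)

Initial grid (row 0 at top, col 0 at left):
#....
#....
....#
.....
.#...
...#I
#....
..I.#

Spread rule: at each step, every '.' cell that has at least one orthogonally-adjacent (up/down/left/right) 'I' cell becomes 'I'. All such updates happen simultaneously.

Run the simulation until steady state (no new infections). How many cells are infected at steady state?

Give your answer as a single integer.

Answer: 33

Derivation:
Step 0 (initial): 2 infected
Step 1: +5 new -> 7 infected
Step 2: +6 new -> 13 infected
Step 3: +3 new -> 16 infected
Step 4: +3 new -> 19 infected
Step 5: +4 new -> 23 infected
Step 6: +5 new -> 28 infected
Step 7: +4 new -> 32 infected
Step 8: +1 new -> 33 infected
Step 9: +0 new -> 33 infected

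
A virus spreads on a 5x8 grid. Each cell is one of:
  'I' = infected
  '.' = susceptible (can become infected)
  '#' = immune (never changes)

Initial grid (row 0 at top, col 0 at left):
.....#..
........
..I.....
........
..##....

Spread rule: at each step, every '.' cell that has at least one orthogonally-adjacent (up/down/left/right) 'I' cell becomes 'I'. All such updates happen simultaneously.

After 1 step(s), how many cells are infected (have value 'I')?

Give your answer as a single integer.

Answer: 5

Derivation:
Step 0 (initial): 1 infected
Step 1: +4 new -> 5 infected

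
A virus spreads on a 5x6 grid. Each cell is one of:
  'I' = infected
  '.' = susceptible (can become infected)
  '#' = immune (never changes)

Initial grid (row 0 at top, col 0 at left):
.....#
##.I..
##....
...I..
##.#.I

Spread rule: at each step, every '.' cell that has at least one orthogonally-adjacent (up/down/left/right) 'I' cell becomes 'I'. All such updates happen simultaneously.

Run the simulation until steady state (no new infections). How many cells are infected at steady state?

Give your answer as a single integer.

Answer: 22

Derivation:
Step 0 (initial): 3 infected
Step 1: +8 new -> 11 infected
Step 2: +8 new -> 19 infected
Step 3: +2 new -> 21 infected
Step 4: +1 new -> 22 infected
Step 5: +0 new -> 22 infected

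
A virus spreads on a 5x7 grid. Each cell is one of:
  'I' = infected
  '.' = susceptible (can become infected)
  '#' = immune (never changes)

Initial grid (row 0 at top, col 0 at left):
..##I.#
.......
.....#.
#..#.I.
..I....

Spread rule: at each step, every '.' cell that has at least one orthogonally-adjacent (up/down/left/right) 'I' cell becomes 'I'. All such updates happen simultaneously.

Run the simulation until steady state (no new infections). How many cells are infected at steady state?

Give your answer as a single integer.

Answer: 29

Derivation:
Step 0 (initial): 3 infected
Step 1: +8 new -> 11 infected
Step 2: +9 new -> 20 infected
Step 3: +4 new -> 24 infected
Step 4: +2 new -> 26 infected
Step 5: +2 new -> 28 infected
Step 6: +1 new -> 29 infected
Step 7: +0 new -> 29 infected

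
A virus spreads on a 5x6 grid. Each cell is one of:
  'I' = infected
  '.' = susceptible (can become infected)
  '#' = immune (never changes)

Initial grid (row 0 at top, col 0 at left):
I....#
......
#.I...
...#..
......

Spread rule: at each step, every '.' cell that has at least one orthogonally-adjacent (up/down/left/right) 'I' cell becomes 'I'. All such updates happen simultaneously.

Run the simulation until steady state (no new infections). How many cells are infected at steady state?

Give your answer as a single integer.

Answer: 27

Derivation:
Step 0 (initial): 2 infected
Step 1: +6 new -> 8 infected
Step 2: +6 new -> 14 infected
Step 3: +7 new -> 21 infected
Step 4: +5 new -> 26 infected
Step 5: +1 new -> 27 infected
Step 6: +0 new -> 27 infected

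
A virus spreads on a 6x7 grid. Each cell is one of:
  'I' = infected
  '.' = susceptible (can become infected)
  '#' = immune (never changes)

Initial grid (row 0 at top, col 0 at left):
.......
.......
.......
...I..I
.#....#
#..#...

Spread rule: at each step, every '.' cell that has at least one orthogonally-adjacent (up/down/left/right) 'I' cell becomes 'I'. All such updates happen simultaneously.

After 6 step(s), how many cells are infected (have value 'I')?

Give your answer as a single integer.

Answer: 38

Derivation:
Step 0 (initial): 2 infected
Step 1: +6 new -> 8 infected
Step 2: +9 new -> 17 infected
Step 3: +10 new -> 27 infected
Step 4: +8 new -> 35 infected
Step 5: +2 new -> 37 infected
Step 6: +1 new -> 38 infected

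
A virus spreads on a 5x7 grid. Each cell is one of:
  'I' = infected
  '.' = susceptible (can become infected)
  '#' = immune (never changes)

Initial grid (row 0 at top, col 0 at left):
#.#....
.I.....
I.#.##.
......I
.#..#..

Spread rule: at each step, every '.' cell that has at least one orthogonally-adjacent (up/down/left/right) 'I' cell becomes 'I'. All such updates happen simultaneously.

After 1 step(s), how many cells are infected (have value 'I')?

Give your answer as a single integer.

Step 0 (initial): 3 infected
Step 1: +8 new -> 11 infected

Answer: 11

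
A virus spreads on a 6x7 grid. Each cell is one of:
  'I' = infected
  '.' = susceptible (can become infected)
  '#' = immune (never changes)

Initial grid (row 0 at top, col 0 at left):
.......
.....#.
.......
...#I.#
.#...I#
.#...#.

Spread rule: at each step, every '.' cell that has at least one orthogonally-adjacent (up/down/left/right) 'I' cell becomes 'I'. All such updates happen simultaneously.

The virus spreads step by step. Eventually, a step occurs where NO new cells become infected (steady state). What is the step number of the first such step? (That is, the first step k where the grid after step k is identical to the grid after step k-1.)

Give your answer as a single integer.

Answer: 9

Derivation:
Step 0 (initial): 2 infected
Step 1: +3 new -> 5 infected
Step 2: +5 new -> 10 infected
Step 3: +6 new -> 16 infected
Step 4: +7 new -> 23 infected
Step 5: +5 new -> 28 infected
Step 6: +3 new -> 31 infected
Step 7: +2 new -> 33 infected
Step 8: +1 new -> 34 infected
Step 9: +0 new -> 34 infected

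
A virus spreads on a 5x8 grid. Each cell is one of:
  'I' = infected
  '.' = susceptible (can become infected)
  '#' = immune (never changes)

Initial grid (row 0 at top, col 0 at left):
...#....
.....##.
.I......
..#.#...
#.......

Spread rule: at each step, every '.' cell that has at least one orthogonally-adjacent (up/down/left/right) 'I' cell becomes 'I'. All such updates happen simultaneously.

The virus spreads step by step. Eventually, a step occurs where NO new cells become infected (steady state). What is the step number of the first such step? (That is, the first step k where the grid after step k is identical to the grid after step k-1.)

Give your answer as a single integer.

Answer: 9

Derivation:
Step 0 (initial): 1 infected
Step 1: +4 new -> 5 infected
Step 2: +6 new -> 11 infected
Step 3: +6 new -> 17 infected
Step 4: +3 new -> 20 infected
Step 5: +4 new -> 24 infected
Step 6: +4 new -> 28 infected
Step 7: +4 new -> 32 infected
Step 8: +2 new -> 34 infected
Step 9: +0 new -> 34 infected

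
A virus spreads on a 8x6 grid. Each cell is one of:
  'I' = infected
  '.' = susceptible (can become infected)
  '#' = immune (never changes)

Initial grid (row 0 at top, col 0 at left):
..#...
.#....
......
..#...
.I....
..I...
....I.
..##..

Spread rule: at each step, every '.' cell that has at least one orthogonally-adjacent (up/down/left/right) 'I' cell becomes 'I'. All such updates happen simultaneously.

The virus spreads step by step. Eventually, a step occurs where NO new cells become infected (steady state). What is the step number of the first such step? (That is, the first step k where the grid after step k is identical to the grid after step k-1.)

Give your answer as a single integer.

Answer: 8

Derivation:
Step 0 (initial): 3 infected
Step 1: +10 new -> 13 infected
Step 2: +8 new -> 21 infected
Step 3: +7 new -> 28 infected
Step 4: +6 new -> 34 infected
Step 5: +4 new -> 38 infected
Step 6: +4 new -> 42 infected
Step 7: +1 new -> 43 infected
Step 8: +0 new -> 43 infected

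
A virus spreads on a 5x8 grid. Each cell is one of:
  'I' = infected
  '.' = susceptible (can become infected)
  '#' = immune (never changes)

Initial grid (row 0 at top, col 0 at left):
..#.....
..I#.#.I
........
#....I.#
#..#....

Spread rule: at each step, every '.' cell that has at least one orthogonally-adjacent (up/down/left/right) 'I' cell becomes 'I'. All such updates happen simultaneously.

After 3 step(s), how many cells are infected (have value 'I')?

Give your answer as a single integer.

Answer: 30

Derivation:
Step 0 (initial): 3 infected
Step 1: +9 new -> 12 infected
Step 2: +11 new -> 23 infected
Step 3: +7 new -> 30 infected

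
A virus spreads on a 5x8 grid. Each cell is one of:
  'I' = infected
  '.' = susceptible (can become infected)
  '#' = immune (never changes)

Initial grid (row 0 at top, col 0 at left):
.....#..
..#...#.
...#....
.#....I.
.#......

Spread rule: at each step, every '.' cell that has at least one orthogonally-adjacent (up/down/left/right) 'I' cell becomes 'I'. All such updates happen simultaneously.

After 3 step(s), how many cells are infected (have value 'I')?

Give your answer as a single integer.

Answer: 15

Derivation:
Step 0 (initial): 1 infected
Step 1: +4 new -> 5 infected
Step 2: +5 new -> 10 infected
Step 3: +5 new -> 15 infected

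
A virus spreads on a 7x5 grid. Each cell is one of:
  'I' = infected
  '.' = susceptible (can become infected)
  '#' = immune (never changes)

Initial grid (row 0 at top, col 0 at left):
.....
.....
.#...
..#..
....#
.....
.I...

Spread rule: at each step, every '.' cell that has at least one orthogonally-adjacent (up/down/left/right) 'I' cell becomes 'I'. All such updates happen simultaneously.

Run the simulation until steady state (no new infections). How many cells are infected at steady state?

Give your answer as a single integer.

Answer: 32

Derivation:
Step 0 (initial): 1 infected
Step 1: +3 new -> 4 infected
Step 2: +4 new -> 8 infected
Step 3: +5 new -> 13 infected
Step 4: +3 new -> 16 infected
Step 5: +2 new -> 18 infected
Step 6: +3 new -> 21 infected
Step 7: +5 new -> 26 infected
Step 8: +4 new -> 30 infected
Step 9: +2 new -> 32 infected
Step 10: +0 new -> 32 infected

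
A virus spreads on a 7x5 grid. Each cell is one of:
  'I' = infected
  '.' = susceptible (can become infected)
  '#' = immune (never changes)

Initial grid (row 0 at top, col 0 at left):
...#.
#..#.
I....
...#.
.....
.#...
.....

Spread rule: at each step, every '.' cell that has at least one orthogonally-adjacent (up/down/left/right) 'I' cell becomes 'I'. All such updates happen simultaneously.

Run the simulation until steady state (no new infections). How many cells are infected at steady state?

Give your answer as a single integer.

Answer: 30

Derivation:
Step 0 (initial): 1 infected
Step 1: +2 new -> 3 infected
Step 2: +4 new -> 7 infected
Step 3: +6 new -> 13 infected
Step 4: +5 new -> 18 infected
Step 5: +5 new -> 23 infected
Step 6: +4 new -> 27 infected
Step 7: +2 new -> 29 infected
Step 8: +1 new -> 30 infected
Step 9: +0 new -> 30 infected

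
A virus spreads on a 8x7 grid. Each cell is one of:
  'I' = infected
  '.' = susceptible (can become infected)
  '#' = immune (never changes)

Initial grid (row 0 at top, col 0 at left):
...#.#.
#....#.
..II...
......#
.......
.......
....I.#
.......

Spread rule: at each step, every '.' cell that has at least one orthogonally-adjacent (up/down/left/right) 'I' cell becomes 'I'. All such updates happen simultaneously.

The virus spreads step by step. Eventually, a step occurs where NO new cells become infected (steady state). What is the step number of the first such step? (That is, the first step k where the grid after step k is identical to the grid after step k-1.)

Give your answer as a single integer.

Answer: 6

Derivation:
Step 0 (initial): 3 infected
Step 1: +10 new -> 13 infected
Step 2: +15 new -> 28 infected
Step 3: +12 new -> 40 infected
Step 4: +7 new -> 47 infected
Step 5: +3 new -> 50 infected
Step 6: +0 new -> 50 infected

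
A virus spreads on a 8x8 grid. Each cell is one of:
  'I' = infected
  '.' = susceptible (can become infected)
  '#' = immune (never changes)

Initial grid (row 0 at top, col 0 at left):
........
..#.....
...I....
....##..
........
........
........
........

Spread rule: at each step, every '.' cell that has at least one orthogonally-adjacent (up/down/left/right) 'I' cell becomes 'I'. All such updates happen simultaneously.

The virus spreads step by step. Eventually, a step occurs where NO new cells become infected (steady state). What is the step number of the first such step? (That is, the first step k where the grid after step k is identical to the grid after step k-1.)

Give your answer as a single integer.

Step 0 (initial): 1 infected
Step 1: +4 new -> 5 infected
Step 2: +6 new -> 11 infected
Step 3: +10 new -> 21 infected
Step 4: +12 new -> 33 infected
Step 5: +11 new -> 44 infected
Step 6: +8 new -> 52 infected
Step 7: +5 new -> 57 infected
Step 8: +3 new -> 60 infected
Step 9: +1 new -> 61 infected
Step 10: +0 new -> 61 infected

Answer: 10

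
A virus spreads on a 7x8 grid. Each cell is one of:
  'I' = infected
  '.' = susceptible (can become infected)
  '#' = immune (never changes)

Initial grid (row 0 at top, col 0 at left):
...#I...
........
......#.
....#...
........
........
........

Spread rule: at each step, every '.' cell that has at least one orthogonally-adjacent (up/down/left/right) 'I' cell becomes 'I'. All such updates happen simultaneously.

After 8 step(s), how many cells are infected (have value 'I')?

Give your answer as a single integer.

Answer: 49

Derivation:
Step 0 (initial): 1 infected
Step 1: +2 new -> 3 infected
Step 2: +4 new -> 7 infected
Step 3: +5 new -> 12 infected
Step 4: +6 new -> 18 infected
Step 5: +8 new -> 26 infected
Step 6: +9 new -> 35 infected
Step 7: +8 new -> 43 infected
Step 8: +6 new -> 49 infected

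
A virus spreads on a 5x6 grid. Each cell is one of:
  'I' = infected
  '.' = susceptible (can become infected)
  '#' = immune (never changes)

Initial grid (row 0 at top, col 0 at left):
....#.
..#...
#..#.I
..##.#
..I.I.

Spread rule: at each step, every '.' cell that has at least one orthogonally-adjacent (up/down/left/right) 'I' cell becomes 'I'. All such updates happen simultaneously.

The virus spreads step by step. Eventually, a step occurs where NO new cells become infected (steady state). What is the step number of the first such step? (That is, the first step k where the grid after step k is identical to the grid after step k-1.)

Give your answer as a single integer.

Step 0 (initial): 3 infected
Step 1: +6 new -> 9 infected
Step 2: +4 new -> 13 infected
Step 3: +3 new -> 16 infected
Step 4: +3 new -> 19 infected
Step 5: +3 new -> 22 infected
Step 6: +1 new -> 23 infected
Step 7: +0 new -> 23 infected

Answer: 7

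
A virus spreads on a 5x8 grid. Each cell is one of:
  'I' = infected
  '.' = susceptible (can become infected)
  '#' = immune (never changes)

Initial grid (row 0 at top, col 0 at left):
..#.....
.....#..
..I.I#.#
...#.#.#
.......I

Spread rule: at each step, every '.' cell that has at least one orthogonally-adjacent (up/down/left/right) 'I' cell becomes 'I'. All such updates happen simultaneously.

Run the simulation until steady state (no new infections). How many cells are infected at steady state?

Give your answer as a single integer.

Answer: 33

Derivation:
Step 0 (initial): 3 infected
Step 1: +7 new -> 10 infected
Step 2: +9 new -> 19 infected
Step 3: +8 new -> 27 infected
Step 4: +4 new -> 31 infected
Step 5: +2 new -> 33 infected
Step 6: +0 new -> 33 infected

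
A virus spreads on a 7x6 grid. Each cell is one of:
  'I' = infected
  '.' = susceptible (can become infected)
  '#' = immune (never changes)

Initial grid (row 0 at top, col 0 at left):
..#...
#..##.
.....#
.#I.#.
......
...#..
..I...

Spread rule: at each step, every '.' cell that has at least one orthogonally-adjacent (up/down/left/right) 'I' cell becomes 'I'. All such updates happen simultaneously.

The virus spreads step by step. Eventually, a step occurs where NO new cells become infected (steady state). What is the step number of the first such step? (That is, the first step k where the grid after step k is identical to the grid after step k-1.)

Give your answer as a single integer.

Answer: 6

Derivation:
Step 0 (initial): 2 infected
Step 1: +6 new -> 8 infected
Step 2: +8 new -> 16 infected
Step 3: +8 new -> 24 infected
Step 4: +4 new -> 28 infected
Step 5: +2 new -> 30 infected
Step 6: +0 new -> 30 infected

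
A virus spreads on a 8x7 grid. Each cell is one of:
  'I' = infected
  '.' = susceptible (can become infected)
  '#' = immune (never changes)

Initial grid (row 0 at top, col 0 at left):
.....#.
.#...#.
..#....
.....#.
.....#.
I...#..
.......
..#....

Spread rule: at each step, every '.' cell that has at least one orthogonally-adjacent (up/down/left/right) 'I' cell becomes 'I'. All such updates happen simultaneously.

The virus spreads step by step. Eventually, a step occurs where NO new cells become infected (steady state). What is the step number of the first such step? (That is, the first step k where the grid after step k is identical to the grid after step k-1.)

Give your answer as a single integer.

Step 0 (initial): 1 infected
Step 1: +3 new -> 4 infected
Step 2: +5 new -> 9 infected
Step 3: +6 new -> 15 infected
Step 4: +5 new -> 20 infected
Step 5: +5 new -> 25 infected
Step 6: +5 new -> 30 infected
Step 7: +6 new -> 36 infected
Step 8: +6 new -> 42 infected
Step 9: +3 new -> 45 infected
Step 10: +2 new -> 47 infected
Step 11: +1 new -> 48 infected
Step 12: +0 new -> 48 infected

Answer: 12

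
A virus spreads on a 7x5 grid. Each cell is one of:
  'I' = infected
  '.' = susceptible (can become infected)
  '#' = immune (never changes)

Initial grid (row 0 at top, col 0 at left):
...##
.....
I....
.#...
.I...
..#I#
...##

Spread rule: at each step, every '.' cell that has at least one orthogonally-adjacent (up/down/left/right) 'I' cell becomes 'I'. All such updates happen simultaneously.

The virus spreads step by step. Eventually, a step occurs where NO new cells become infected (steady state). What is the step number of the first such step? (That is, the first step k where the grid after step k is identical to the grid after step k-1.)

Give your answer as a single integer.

Step 0 (initial): 3 infected
Step 1: +7 new -> 10 infected
Step 2: +8 new -> 18 infected
Step 3: +6 new -> 24 infected
Step 4: +3 new -> 27 infected
Step 5: +1 new -> 28 infected
Step 6: +0 new -> 28 infected

Answer: 6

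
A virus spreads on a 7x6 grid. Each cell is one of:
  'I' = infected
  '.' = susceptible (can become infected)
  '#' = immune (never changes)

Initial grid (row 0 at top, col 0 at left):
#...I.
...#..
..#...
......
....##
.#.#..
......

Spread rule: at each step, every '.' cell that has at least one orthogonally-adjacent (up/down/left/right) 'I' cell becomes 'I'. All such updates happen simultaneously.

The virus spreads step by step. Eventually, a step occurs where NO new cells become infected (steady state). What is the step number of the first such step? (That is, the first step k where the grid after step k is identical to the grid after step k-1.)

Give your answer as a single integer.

Answer: 13

Derivation:
Step 0 (initial): 1 infected
Step 1: +3 new -> 4 infected
Step 2: +3 new -> 7 infected
Step 3: +5 new -> 12 infected
Step 4: +3 new -> 15 infected
Step 5: +4 new -> 19 infected
Step 6: +3 new -> 22 infected
Step 7: +3 new -> 25 infected
Step 8: +2 new -> 27 infected
Step 9: +3 new -> 30 infected
Step 10: +2 new -> 32 infected
Step 11: +2 new -> 34 infected
Step 12: +1 new -> 35 infected
Step 13: +0 new -> 35 infected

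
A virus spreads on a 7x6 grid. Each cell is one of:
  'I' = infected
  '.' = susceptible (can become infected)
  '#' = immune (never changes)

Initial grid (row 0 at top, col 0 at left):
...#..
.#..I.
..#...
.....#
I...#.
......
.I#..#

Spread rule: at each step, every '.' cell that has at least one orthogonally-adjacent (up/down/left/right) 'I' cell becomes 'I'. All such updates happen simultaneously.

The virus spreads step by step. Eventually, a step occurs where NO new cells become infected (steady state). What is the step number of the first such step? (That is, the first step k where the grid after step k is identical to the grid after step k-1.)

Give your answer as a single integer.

Answer: 7

Derivation:
Step 0 (initial): 3 infected
Step 1: +9 new -> 12 infected
Step 2: +9 new -> 21 infected
Step 3: +7 new -> 28 infected
Step 4: +4 new -> 32 infected
Step 5: +2 new -> 34 infected
Step 6: +1 new -> 35 infected
Step 7: +0 new -> 35 infected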